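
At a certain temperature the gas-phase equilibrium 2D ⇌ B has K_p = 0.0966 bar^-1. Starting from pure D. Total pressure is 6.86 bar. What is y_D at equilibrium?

Take 1 mol D as basis and let X be its fractional conversion, so ξ = 0.5X.
Mole table: n_D = 1 − X; n_B = 0.5X.
n_T = Σnᵢ = 1 − 0.5X.
Mole fractions y_i = n_i/n_T; K_p = p_B / (p_D^2) with p_i = y_i·P.
Setting this equal to 0.0966 bar^-1 and taking the physical root (0 < X < 1) gives X = 0.477.
Then n_D = 0.523, n_T = 0.762, so y_D = 0.687.

y_D = 0.687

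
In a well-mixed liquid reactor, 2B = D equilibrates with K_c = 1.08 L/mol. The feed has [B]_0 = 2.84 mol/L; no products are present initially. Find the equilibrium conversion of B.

Let X = conversion of B; extent ξ = 2.84X/2 mol/L.
Concentrations: [B] = 2.84 − 2.84X; [D] = 1.42X.
K_c = [D] / ([B]^2).
Solving K_c = 1.08 for X ∈ (0,1): X = 0.670.

X = 0.670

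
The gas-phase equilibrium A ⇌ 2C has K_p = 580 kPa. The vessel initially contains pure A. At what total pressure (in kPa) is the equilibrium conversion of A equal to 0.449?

P = 574 kPa

Take 1 mol A as basis and let X be its fractional conversion, so ξ = X.
Moles: n_A = 1 − X; n_C = 2X.
Total moles n_T = 1 + X.
K_p = p_C^2 / (p_A) with p_i = (n_i/n_T)·P.
At X = 0.449: the mole-fraction product g(X) = Π y_i^ν_i = 1.01. Since K_p = g(X)·P^{1}, P = (K_p/g)^(1/1) = (580/1.01)^(1/1) = 574 kPa.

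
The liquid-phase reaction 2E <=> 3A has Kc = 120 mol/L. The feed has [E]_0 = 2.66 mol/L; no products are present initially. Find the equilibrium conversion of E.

X = 0.803

Let X = conversion of E; extent ξ = 2.66X/2 mol/L.
Concentrations: [E] = 2.66 − 2.66X; [A] = 3.99X.
Kc = [A]^3 / ([E]^2).
Solving Kc = 120 for X ∈ (0,1): X = 0.803.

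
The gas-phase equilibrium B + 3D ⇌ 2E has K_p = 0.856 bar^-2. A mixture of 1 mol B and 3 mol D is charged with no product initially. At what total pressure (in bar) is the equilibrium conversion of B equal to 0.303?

P = 0.881 bar

Basis: 1 mol B initially; let X = conversion of B. Extent ξ = X.
Species balance: n_B = 1 − X; n_D = 3 − 3X; n_E = 2X.
n_T = Σnᵢ = 4 − 2X.
K_p = p_E^2 / (p_B p_D^3) with p_i = (n_i/n_T)·P.
At X = 0.303: the mole-fraction product g(X) = Π y_i^ν_i = 0.6639. Since K_p = g(X)·P^{-2}, P = (g/K_p)^(1/2) = (0.6639/0.856)^(1/2) = 0.881 bar.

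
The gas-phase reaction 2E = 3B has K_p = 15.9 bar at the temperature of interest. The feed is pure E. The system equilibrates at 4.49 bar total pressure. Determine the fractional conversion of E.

X = 0.601

Basis: 1 mol E initially; let X = conversion of E. Extent ξ = 0.5X.
Moles: n_E = 1 − X; n_B = 1.5X.
Total moles n_T = 1 + 0.5X.
y_i = n_i/n_T, p_i = y_i·P. K_p = p_B^3 / (p_E^2).
Equating to 15.9 bar and solving on 0 < X < 1: X = 0.601.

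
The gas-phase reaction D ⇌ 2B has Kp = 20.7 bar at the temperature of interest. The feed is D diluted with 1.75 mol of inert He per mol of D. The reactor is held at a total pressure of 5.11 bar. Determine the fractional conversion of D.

X = 0.816

Basis: 1 mol D initially; let X = conversion of D. Extent ξ = X.
Moles: n_D = 1 − X; n_B = 2X; n_I = 1.75 (inert).
Total moles n_T = 2.75 + X.
y_i = n_i/n_T, p_i = y_i·P. Kp = p_B^2 / (p_D).
This yields a degree-2 equation in X; solving on (0,1), X = 0.816.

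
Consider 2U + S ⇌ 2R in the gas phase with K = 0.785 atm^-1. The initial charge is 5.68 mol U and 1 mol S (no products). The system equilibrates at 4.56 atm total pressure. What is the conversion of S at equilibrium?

Basis: 1 mol S initially; let X = conversion of S. Extent ξ = X.
At extent ξ: n_U = 5.68 − 2X; n_S = 1 − X; n_R = 2X.
n_T = Σnᵢ = 6.68 − X.
y_i = n_i/n_T, p_i = y_i·P. K = p_R^2 / (p_U^2 p_S).
Substituting and setting equal to 0.785 atm^-1 gives a polynomial in X; the root in (0,1) is X = 0.771.

X = 0.771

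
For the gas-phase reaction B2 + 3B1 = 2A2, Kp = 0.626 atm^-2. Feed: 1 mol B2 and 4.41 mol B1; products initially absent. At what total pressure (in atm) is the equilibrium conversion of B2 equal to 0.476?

P = 1.44 atm

Take 1 mol B2 as basis and let X be its fractional conversion, so ξ = X.
Mole table: n_B2 = 1 − X; n_B1 = 4.41 − 3X; n_A2 = 2X.
n_T = Σnᵢ = 5.41 − 2X.
Kp = p_A2^2 / (p_B2 p_B1^3) with p_i = (n_i/n_T)·P.
At X = 0.476: the mole-fraction product g(X) = Π y_i^ν_i = 1.296. Since Kp = g(X)·P^{-2}, P = (g/Kp)^(1/2) = (1.296/0.626)^(1/2) = 1.44 atm.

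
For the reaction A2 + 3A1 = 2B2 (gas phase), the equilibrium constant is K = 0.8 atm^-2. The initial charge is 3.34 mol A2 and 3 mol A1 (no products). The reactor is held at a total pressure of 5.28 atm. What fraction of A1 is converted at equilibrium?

Take 3 mol A1 as basis and let X be its fractional conversion, so ξ = X.
Moles: n_A2 = 3.34 − X; n_A1 = 3 − 3X; n_B2 = 2X.
Total moles n_T = 6.34 − 2X.
y_i = n_i/n_T, p_i = y_i·P. K = p_B2^2 / (p_A2 p_A1^3).
Substituting and setting equal to 0.8 atm^-2 gives a polynomial in X; the root in (0,1) is X = 0.691.

X = 0.691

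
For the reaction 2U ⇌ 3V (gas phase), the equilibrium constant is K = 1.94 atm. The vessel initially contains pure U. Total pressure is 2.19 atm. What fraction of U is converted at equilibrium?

Let X = conversion of U (basis 1 mol U); extent of reaction ξ = 0.5X.
Mole table: n_U = 1 − X; n_V = 1.5X.
Total moles n_T = 1 + 0.5X.
y_i = n_i/n_T, p_i = y_i·P. K = p_V^3 / (p_U^2).
Substituting and setting equal to 1.94 atm gives a polynomial in X; the root in (0,1) is X = 0.457.

X = 0.457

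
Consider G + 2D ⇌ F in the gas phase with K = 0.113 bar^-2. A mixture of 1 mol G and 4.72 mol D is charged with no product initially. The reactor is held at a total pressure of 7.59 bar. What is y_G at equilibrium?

Basis: 1 mol G initially; let X = conversion of G. Extent ξ = X.
Moles: n_G = 1 − X; n_D = 4.72 − 2X; n_F = X.
Total moles n_T = 5.72 − 2X.
With p_i = (n_i/n_T)P, K = p_F / (p_G p_D^2).
Setting this equal to 0.113 bar^-2 and taking the physical root (0 < X < 1) gives X = 0.789.
Then n_G = 0.211, n_T = 4.14, so y_G = 0.051.

y_G = 0.051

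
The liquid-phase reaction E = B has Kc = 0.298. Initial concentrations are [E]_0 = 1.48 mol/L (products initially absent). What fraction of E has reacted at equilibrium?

X = 0.230

Let X = conversion of E; extent ξ = 1.48·X mol/L.
Concentrations: [E] = 1.48 − 1.48X; [B] = 1.48X.
Kc = [B] / ([E]).
Setting equal to 0.298 and solving for X on (0,1) gives X = 0.230.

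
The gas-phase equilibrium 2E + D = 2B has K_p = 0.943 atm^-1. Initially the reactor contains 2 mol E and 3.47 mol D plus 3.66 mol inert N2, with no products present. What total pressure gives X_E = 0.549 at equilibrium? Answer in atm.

Basis: 2 mol E initially; let X = conversion of E. Extent ξ = X.
At extent ξ: n_E = 2 − 2X; n_D = 3.47 − X; n_B = 2X; n_I = 3.66 (inert).
Summing: n_T = 9.13 − X.
K_p = p_B^2 / (p_E^2 p_D) with p_i = (n_i/n_T)·P.
At X = 0.549: the mole-fraction product g(X) = Π y_i^ν_i = 4.353. Since K_p = g(X)·P^{-1}, P = (g/K_p)^(1/1) = (4.353/0.943)^(1/1) = 4.62 atm.

P = 4.62 atm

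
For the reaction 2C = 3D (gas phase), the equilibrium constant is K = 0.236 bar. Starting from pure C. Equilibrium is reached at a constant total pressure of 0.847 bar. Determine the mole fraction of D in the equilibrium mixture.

y_D = 0.442

Let X = conversion of C (basis 1 mol C); extent of reaction ξ = 0.5X.
Species balance: n_C = 1 − X; n_D = 1.5X.
Summing: n_T = 1 + 0.5X.
y_i = n_i/n_T, p_i = y_i·P. K = p_D^3 / (p_C^2).
Equating to 0.236 bar and solving on 0 < X < 1: X = 0.346.
Then n_D = 0.519, n_T = 1.17, so y_D = 0.442.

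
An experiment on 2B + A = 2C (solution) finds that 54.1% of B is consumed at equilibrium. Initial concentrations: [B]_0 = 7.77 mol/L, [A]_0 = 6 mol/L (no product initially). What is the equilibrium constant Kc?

Kc = 0.356 L/mol

Let X = conversion of B.
Concentrations: [B] = 7.77 − 7.77X; [A] = 6 − 3.88X; [C] = 7.77X.
At X = 0.541: [B] = 3.57, [A] = 3.9, [C] = 4.2.
Kc = [C]^2 / ([B]^2 [A]) = 0.356 L/mol.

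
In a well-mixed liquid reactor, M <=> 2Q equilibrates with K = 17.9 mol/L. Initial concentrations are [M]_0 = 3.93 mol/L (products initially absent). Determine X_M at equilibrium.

X = 0.640

Let X = conversion of M; extent ξ = 3.93·X mol/L.
Concentrations: [M] = 3.93 − 3.93X; [Q] = 7.86X.
K = [Q]^2 / ([M]).
This equals 17.9 at X = 0.640 (the root in 0 < X < 1).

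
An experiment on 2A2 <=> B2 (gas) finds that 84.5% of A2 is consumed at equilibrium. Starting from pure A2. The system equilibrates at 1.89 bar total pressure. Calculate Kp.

Basis: 1 mol A2 initially; let X = conversion of A2. Extent ξ = 0.5X.
Moles: n_A2 = 1 − X; n_B2 = 0.5X.
Total moles n_T = 1 − 0.5X.
At X = 0.845: n_A2 = 0.155, n_B2 = 0.422, n_T = 0.578.
p_i = (n_i/n_T)·P. Kp = p_B2 / (p_A2^2) = 5.37 bar^-1.

Kp = 5.37 bar^-1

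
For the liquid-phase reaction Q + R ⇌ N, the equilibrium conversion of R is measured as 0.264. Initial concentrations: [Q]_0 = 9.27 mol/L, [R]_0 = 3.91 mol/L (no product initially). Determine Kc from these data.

Kc = 0.0435 L/mol

Let X = conversion of R.
Concentrations: [Q] = 9.27 − 3.91X; [R] = 3.91 − 3.91X; [N] = 3.91X.
At X = 0.264: [Q] = 8.24, [R] = 2.88, [N] = 1.03.
Kc = [N] / ([Q] [R]) = 0.0435 L/mol.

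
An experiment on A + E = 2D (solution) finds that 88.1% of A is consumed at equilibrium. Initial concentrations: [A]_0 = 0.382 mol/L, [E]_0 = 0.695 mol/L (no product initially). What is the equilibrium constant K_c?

Let X = conversion of A.
Concentrations: [A] = 0.382 − 0.382X; [E] = 0.695 − 0.382X; [D] = 0.764X.
At X = 0.881: [A] = 0.0455, [E] = 0.358, [D] = 0.673.
K_c = [D]^2 / ([A] [E]) = 27.8.

K_c = 27.8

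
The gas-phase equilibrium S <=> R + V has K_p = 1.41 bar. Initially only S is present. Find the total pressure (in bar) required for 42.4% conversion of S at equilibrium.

Take 1 mol S as basis and let X be its fractional conversion, so ξ = X.
At extent ξ: n_S = 1 − X; n_R = X; n_V = X.
n_T = Σnᵢ = 1 + X.
K_p = p_R p_V / (p_S) with p_i = (n_i/n_T)·P.
At X = 0.424: the mole-fraction product g(X) = Π y_i^ν_i = 0.2192. Since K_p = g(X)·P^{1}, P = (K_p/g)^(1/1) = (1.41/0.2192)^(1/1) = 6.43 bar.

P = 6.43 bar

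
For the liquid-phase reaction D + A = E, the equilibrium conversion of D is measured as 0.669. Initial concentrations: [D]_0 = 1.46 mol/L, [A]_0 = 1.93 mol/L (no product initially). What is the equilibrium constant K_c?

K_c = 2.12 L/mol

Let X = conversion of D.
Concentrations: [D] = 1.46 − 1.46X; [A] = 1.93 − 1.46X; [E] = 1.46X.
At X = 0.669: [D] = 0.483, [A] = 0.953, [E] = 0.977.
K_c = [E] / ([D] [A]) = 2.12 L/mol.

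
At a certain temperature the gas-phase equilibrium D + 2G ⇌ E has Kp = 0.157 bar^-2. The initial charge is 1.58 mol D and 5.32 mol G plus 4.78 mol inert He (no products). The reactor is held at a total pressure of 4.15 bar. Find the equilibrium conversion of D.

Let X = conversion of D (basis 1.58 mol D); extent of reaction ξ = 1.58X.
At extent ξ: n_D = 1.58 − 1.58X; n_G = 5.32 − 3.16X; n_E = 1.58X; n_I = 4.78 (inert).
n_T = Σnᵢ = 11.7 − 3.16X.
y_i = n_i/n_T, p_i = y_i·P. Kp = p_E / (p_D p_G^2).
Equating to 0.157 bar^-2 and solving on 0 < X < 1: X = 0.308.

X = 0.308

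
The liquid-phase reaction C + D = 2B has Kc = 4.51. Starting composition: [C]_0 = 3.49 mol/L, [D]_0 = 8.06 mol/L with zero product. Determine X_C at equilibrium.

X = 0.715

Let X = conversion of C; extent ξ = 3.49·X mol/L.
Concentrations: [C] = 3.49 − 3.49X; [D] = 8.06 − 3.49X; [B] = 6.98X.
Kc = [B]^2 / ([C] [D]).
Equating to 4.51: the physical root is X = 0.715.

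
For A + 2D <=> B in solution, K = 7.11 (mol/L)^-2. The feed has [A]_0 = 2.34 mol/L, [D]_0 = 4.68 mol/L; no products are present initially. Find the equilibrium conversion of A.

Let X = conversion of A; extent ξ = 2.34·X mol/L.
Concentrations: [A] = 2.34 − 2.34X; [D] = 4.68 − 4.68X; [B] = 2.34X.
K = [B] / ([A] [D]^2).
Solving K = 7.11 for X ∈ (0,1): X = 0.826.

X = 0.826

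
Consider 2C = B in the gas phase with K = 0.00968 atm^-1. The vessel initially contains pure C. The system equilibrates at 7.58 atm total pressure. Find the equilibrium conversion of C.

Take 1 mol C as basis and let X be its fractional conversion, so ξ = 0.5X.
Species balance: n_C = 1 − X; n_B = 0.5X.
Summing: n_T = 1 − 0.5X.
With p_i = (n_i/n_T)P, K = p_B / (p_C^2).
Setting this equal to 0.00968 atm^-1 and taking the physical root (0 < X < 1) gives X = 0.121.

X = 0.121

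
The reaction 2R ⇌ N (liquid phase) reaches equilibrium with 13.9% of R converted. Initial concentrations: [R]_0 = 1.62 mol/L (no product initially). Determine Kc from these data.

Let X = conversion of R.
Concentrations: [R] = 1.62 − 1.62X; [N] = 0.81X.
At X = 0.139: [R] = 1.39, [N] = 0.113.
Kc = [N] / ([R]^2) = 0.0579 L/mol.

Kc = 0.0579 L/mol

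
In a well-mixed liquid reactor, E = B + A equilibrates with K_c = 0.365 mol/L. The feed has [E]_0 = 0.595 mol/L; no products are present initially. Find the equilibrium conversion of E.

X = 0.534

Let X = conversion of E; extent ξ = 0.595·X mol/L.
Concentrations: [E] = 0.595 − 0.595X; [B] = 0.595X; [A] = 0.595X.
K_c = [B] [A] / ([E]).
This equals 0.365 at X = 0.534 (the root in 0 < X < 1).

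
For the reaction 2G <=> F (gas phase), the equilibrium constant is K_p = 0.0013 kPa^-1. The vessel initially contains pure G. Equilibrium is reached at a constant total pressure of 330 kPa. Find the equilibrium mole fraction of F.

y_F = 0.245

Basis: 1 mol G initially; let X = conversion of G. Extent ξ = 0.5X.
Moles: n_G = 1 − X; n_F = 0.5X.
n_T = Σnᵢ = 1 − 0.5X.
With p_i = (n_i/n_T)P, K_p = p_F / (p_G^2).
Substituting and setting equal to 0.0013 kPa^-1 gives a polynomial in X; the root in (0,1) is X = 0.393.
Then n_F = 0.197, n_T = 0.803, so y_F = 0.245.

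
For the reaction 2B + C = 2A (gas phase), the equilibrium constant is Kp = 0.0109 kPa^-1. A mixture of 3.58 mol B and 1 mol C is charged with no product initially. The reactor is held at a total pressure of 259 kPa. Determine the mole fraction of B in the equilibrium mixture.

Take 1 mol C as basis and let X be its fractional conversion, so ξ = X.
Moles: n_B = 3.58 − 2X; n_C = 1 − X; n_A = 2X.
n_T = Σnᵢ = 4.58 − X.
Mole fractions y_i = n_i/n_T; Kp = p_A^2 / (p_B^2 p_C) with p_i = y_i·P.
This yields a degree-3 equation in X; solving on (0,1), X = 0.615.
Then n_B = 2.35, n_T = 3.96, so y_B = 0.593.

y_B = 0.593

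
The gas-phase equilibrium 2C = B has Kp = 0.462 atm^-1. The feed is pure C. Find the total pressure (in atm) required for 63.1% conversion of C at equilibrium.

P = 3.43 atm

Take 1 mol C as basis and let X be its fractional conversion, so ξ = 0.5X.
At extent ξ: n_C = 1 − X; n_B = 0.5X.
n_T = Σnᵢ = 1 − 0.5X.
Kp = p_B / (p_C^2) with p_i = (n_i/n_T)·P.
At X = 0.631: the mole-fraction product g(X) = Π y_i^ν_i = 1.586. Since Kp = g(X)·P^{-1}, P = (g/Kp)^(1/1) = (1.586/0.462)^(1/1) = 3.43 atm.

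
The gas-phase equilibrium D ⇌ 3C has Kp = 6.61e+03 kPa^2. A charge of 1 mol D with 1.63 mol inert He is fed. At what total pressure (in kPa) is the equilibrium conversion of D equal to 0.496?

P = 115 kPa

Take 1 mol D as basis and let X be its fractional conversion, so ξ = X.
Moles: n_D = 1 − X; n_C = 3X; n_I = 1.63 (inert).
Total moles n_T = 2.63 + 2X.
Kp = p_C^3 / (p_D) with p_i = (n_i/n_T)·P.
At X = 0.496: the mole-fraction product g(X) = Π y_i^ν_i = 0.4983. Since Kp = g(X)·P^{2}, P = (Kp/g)^(1/2) = (6.61e+03/0.4983)^(1/2) = 115 kPa.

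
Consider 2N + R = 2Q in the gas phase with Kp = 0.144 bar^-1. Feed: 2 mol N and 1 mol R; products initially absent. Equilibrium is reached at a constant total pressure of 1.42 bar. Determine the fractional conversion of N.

Basis: 2 mol N initially; let X = conversion of N. Extent ξ = X.
Mole table: n_N = 2 − 2X; n_R = 1 − X; n_Q = 2X.
Summing: n_T = 3 − X.
y_i = n_i/n_T, p_i = y_i·P. Kp = p_Q^2 / (p_N^2 p_R).
This yields a degree-3 equation in X; solving on (0,1), X = 0.195.

X = 0.195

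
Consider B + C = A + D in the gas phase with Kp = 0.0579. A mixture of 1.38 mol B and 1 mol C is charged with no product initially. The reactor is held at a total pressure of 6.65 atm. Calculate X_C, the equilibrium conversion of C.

Basis: 1 mol C initially; let X = conversion of C. Extent ξ = X.
At extent ξ: n_B = 1.38 − X; n_C = 1 − X; n_A = X; n_D = X.
Since Δν = 0, n_T = 2.38 throughout.
Mole fractions y_i = n_i/n_T; Kp = p_A p_D / (p_B p_C) with p_i = y_i·P.
Setting this equal to 0.0579 and taking the physical root (0 < X < 1) gives X = 0.227.

X = 0.227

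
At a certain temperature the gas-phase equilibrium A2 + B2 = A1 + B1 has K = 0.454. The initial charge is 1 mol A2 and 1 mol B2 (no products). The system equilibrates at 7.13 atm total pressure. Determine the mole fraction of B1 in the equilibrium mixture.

y_B1 = 0.201

Take 1 mol A2 as basis and let X be its fractional conversion, so ξ = X.
At extent ξ: n_A2 = 1 − X; n_B2 = 1 − X; n_A1 = X; n_B1 = X.
Since Δν = 0, n_T = 2 throughout.
Mole fractions y_i = n_i/n_T; K = p_A1 p_B1 / (p_A2 p_B2) with p_i = y_i·P.
Setting this equal to 0.454 and taking the physical root (0 < X < 1) gives X = 0.403.
Then n_B1 = 0.403, n_T = 2, so y_B1 = 0.201.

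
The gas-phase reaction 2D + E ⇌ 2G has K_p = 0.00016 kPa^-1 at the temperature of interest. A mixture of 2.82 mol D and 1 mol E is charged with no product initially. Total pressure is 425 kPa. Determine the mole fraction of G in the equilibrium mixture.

y_G = 0.086

Take 1 mol E as basis and let X be its fractional conversion, so ξ = X.
Species balance: n_D = 2.82 − 2X; n_E = 1 − X; n_G = 2X.
Total moles n_T = 3.82 − X.
Mole fractions y_i = n_i/n_T; K_p = p_G^2 / (p_D^2 p_E) with p_i = y_i·P.
Equating to 0.00016 kPa^-1 and solving on 0 < X < 1: X = 0.157.
Then n_G = 0.314, n_T = 3.66, so y_G = 0.086.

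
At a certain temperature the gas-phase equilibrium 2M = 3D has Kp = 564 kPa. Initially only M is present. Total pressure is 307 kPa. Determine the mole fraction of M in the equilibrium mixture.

Take 1 mol M as basis and let X be its fractional conversion, so ξ = 0.5X.
At extent ξ: n_M = 1 − X; n_D = 1.5X.
Total moles n_T = 1 + 0.5X.
y_i = n_i/n_T, p_i = y_i·P. Kp = p_D^3 / (p_M^2).
Equating to 564 kPa and solving on 0 < X < 1: X = 0.532.
Then n_M = 0.468, n_T = 1.27, so y_M = 0.369.

y_M = 0.369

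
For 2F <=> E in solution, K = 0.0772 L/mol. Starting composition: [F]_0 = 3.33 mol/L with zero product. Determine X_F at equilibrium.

Let X = conversion of F; extent ξ = 3.33X/2 mol/L.
Concentrations: [F] = 3.33 − 3.33X; [E] = 1.67X.
K = [E] / ([F]^2).
Setting equal to 0.0772 and solving for X on (0,1) gives X = 0.272.

X = 0.272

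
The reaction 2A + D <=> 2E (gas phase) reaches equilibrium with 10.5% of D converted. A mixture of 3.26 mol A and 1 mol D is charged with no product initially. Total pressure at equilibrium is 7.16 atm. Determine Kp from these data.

Kp = 0.00307 atm^-1

Basis: 1 mol D initially; let X = conversion of D. Extent ξ = X.
Species balance: n_A = 3.26 − 2X; n_D = 1 − X; n_E = 2X.
Total moles n_T = 4.26 − X.
At X = 0.105: n_A = 3.05, n_D = 0.895, n_E = 0.21, n_T = 4.16.
p_i = (n_i/n_T)·P. Kp = p_E^2 / (p_A^2 p_D) = 0.00307 atm^-1.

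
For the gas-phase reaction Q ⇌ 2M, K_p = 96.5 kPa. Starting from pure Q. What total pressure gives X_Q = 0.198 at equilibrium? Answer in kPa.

Take 1 mol Q as basis and let X be its fractional conversion, so ξ = X.
Species balance: n_Q = 1 − X; n_M = 2X.
Total moles n_T = 1 + X.
K_p = p_M^2 / (p_Q) with p_i = (n_i/n_T)·P.
At X = 0.198: the mole-fraction product g(X) = Π y_i^ν_i = 0.1632. Since K_p = g(X)·P^{1}, P = (K_p/g)^(1/1) = (96.5/0.1632)^(1/1) = 591 kPa.

P = 591 kPa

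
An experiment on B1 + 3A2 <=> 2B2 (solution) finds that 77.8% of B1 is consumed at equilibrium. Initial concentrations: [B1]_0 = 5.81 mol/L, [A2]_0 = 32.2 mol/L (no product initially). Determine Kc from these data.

Let X = conversion of B1.
Concentrations: [B1] = 5.81 − 5.81X; [A2] = 32.2 − 17.4X; [B2] = 11.6X.
At X = 0.778: [B1] = 1.29, [A2] = 18.6, [B2] = 9.04.
Kc = [B2]^2 / ([B1] [A2]^3) = 0.00978 (mol/L)^-2.

Kc = 0.00978 (mol/L)^-2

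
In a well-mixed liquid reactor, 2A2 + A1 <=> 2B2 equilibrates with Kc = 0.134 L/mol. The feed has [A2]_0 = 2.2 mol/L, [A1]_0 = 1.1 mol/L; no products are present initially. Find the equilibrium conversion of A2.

Let X = conversion of A2; extent ξ = 2.2X/2 mol/L.
Concentrations: [A2] = 2.2 − 2.2X; [A1] = 1.1 − 1.1X; [B2] = 2.2X.
Kc = [B2]^2 / ([A2]^2 [A1]).
This equals 0.134 at X = 0.250 (the root in 0 < X < 1).

X = 0.250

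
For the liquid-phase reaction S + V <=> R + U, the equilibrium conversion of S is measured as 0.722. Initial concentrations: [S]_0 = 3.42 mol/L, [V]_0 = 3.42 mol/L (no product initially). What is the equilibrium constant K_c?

K_c = 6.75

Let X = conversion of S.
Concentrations: [S] = 3.42 − 3.42X; [V] = 3.42 − 3.42X; [R] = 3.42X; [U] = 3.42X.
At X = 0.722: [S] = 0.951, [V] = 0.951, [R] = 2.47, [U] = 2.47.
K_c = [R] [U] / ([S] [V]) = 6.75.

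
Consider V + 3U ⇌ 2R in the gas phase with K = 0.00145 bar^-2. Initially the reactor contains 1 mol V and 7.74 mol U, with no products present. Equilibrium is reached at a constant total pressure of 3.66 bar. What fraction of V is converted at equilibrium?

Take 1 mol V as basis and let X be its fractional conversion, so ξ = X.
Moles: n_V = 1 − X; n_U = 7.74 − 3X; n_R = 2X.
Total moles n_T = 8.74 − 2X.
y_i = n_i/n_T, p_i = y_i·P. K = p_R^2 / (p_V p_U^3).
Substituting and setting equal to 0.00145 bar^-2 gives a polynomial in X; the root in (0,1) is X = 0.150.

X = 0.150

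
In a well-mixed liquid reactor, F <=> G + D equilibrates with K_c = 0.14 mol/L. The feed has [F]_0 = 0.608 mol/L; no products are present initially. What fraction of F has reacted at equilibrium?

Let X = conversion of F; extent ξ = 0.608·X mol/L.
Concentrations: [F] = 0.608 − 0.608X; [G] = 0.608X; [D] = 0.608X.
K_c = [G] [D] / ([F]).
This equals 0.14 at X = 0.378 (the root in 0 < X < 1).

X = 0.378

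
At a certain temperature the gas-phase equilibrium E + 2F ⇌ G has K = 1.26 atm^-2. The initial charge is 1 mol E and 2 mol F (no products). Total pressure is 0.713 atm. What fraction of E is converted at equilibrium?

X = 0.196

Basis: 1 mol E initially; let X = conversion of E. Extent ξ = X.
Mole table: n_E = 1 − X; n_F = 2 − 2X; n_G = X.
Total moles n_T = 3 − 2X.
y_i = n_i/n_T, p_i = y_i·P. K = p_G / (p_E p_F^2).
Substituting and setting equal to 1.26 atm^-2 gives a polynomial in X; the root in (0,1) is X = 0.196.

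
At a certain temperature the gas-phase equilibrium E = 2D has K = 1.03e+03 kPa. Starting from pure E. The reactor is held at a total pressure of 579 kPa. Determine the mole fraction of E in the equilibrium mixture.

Basis: 1 mol E initially; let X = conversion of E. Extent ξ = X.
Moles: n_E = 1 − X; n_D = 2X.
Summing: n_T = 1 + X.
y_i = n_i/n_T, p_i = y_i·P. K = p_D^2 / (p_E).
Equating to 1.03e+03 kPa and solving on 0 < X < 1: X = 0.555.
Then n_E = 0.445, n_T = 1.55, so y_E = 0.286.

y_E = 0.286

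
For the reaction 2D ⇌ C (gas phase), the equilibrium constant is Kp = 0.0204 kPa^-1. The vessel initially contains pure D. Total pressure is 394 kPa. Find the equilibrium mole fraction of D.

Basis: 1 mol D initially; let X = conversion of D. Extent ξ = 0.5X.
Moles: n_D = 1 − X; n_C = 0.5X.
Total moles n_T = 1 − 0.5X.
Mole fractions y_i = n_i/n_T; Kp = p_C / (p_D^2) with p_i = y_i·P.
Equating to 0.0204 kPa^-1 and solving on 0 < X < 1: X = 0.826.
Then n_D = 0.174, n_T = 0.587, so y_D = 0.296.

y_D = 0.296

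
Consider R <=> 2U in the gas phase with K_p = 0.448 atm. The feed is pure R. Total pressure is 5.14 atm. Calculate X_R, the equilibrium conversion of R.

X = 0.146

Let X = conversion of R (basis 1 mol R); extent of reaction ξ = X.
Moles: n_R = 1 − X; n_U = 2X.
Total moles n_T = 1 + X.
y_i = n_i/n_T, p_i = y_i·P. K_p = p_U^2 / (p_R).
Setting this equal to 0.448 atm and taking the physical root (0 < X < 1) gives X = 0.146.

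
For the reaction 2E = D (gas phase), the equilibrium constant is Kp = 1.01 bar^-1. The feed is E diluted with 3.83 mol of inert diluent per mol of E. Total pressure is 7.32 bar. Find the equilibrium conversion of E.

Let X = conversion of E (basis 1 mol E); extent of reaction ξ = 0.5X.
At extent ξ: n_E = 1 − X; n_D = 0.5X; n_I = 3.83 (inert).
n_T = Σnᵢ = 4.83 − 0.5X.
With p_i = (n_i/n_T)P, Kp = p_D / (p_E^2).
Setting this equal to 1.01 bar^-1 and taking the physical root (0 < X < 1) gives X = 0.579.

X = 0.579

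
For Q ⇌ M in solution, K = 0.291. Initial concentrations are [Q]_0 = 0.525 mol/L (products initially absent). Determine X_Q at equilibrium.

X = 0.225

Let X = conversion of Q; extent ξ = 0.525·X mol/L.
Concentrations: [Q] = 0.525 − 0.525X; [M] = 0.525X.
K = [M] / ([Q]).
Equating to 0.291: the physical root is X = 0.225.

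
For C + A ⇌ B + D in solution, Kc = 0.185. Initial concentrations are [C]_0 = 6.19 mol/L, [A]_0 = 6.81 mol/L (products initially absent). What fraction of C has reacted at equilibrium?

X = 0.315

Let X = conversion of C; extent ξ = 6.19·X mol/L.
Concentrations: [C] = 6.19 − 6.19X; [A] = 6.81 − 6.19X; [B] = 6.19X; [D] = 6.19X.
Kc = [B] [D] / ([C] [A]).
Setting equal to 0.185 and solving for X on (0,1) gives X = 0.315.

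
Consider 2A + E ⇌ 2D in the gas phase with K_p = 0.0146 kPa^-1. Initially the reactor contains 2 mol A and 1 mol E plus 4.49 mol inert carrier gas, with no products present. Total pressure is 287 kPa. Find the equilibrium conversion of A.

X = 0.377

Let X = conversion of A (basis 2 mol A); extent of reaction ξ = X.
Moles: n_A = 2 − 2X; n_E = 1 − X; n_D = 2X; n_I = 4.49 (inert).
Total moles n_T = 7.49 − X.
y_i = n_i/n_T, p_i = y_i·P. K_p = p_D^2 / (p_A^2 p_E).
Substituting and setting equal to 0.0146 kPa^-1 gives a polynomial in X; the root in (0,1) is X = 0.377.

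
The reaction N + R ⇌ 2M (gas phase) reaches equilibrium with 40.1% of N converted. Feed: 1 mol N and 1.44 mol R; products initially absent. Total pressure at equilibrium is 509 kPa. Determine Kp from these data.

Take 1 mol N as basis and let X be its fractional conversion, so ξ = X.
Mole table: n_N = 1 − X; n_R = 1.44 − X; n_M = 2X.
Since Δν = 0, n_T = 2.44 throughout.
At X = 0.401: n_N = 0.599, n_R = 1.04, n_M = 0.802, n_T = 2.44.
p_i = (n_i/n_T)·P. Kp = p_M^2 / (p_N p_R) = 1.03.

Kp = 1.03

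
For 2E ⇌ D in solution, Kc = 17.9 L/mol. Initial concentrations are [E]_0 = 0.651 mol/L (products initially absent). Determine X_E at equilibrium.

X = 0.813

Let X = conversion of E; extent ξ = 0.651X/2 mol/L.
Concentrations: [E] = 0.651 − 0.651X; [D] = 0.326X.
Kc = [D] / ([E]^2).
This equals 17.9 at X = 0.813 (the root in 0 < X < 1).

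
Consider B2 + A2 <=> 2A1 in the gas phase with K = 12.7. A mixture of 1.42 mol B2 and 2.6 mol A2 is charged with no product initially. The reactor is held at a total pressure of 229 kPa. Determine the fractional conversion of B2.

X = 0.803

Basis: 1.42 mol B2 initially; let X = conversion of B2. Extent ξ = 1.42X.
At extent ξ: n_B2 = 1.42 − 1.42X; n_A2 = 2.6 − 1.42X; n_A1 = 2.84X.
n_T stays at 4.02 (no change in mole number).
With p_i = (n_i/n_T)P, K = p_A1^2 / (p_B2 p_A2).
Equating to 12.7 and solving on 0 < X < 1: X = 0.803.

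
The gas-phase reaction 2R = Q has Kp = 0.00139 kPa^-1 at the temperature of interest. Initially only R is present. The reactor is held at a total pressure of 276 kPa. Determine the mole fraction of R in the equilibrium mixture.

y_R = 0.772

Basis: 1 mol R initially; let X = conversion of R. Extent ξ = 0.5X.
Mole table: n_R = 1 − X; n_Q = 0.5X.
Summing: n_T = 1 − 0.5X.
With p_i = (n_i/n_T)P, Kp = p_Q / (p_R^2).
This yields a degree-2 equation in X; solving on (0,1), X = 0.372.
Then n_R = 0.628, n_T = 0.814, so y_R = 0.772.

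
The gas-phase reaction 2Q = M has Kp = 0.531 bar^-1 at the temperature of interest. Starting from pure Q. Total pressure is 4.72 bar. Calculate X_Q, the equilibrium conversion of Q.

Take 1 mol Q as basis and let X be its fractional conversion, so ξ = 0.5X.
Mole table: n_Q = 1 − X; n_M = 0.5X.
n_T = Σnᵢ = 1 − 0.5X.
y_i = n_i/n_T, p_i = y_i·P. Kp = p_M / (p_Q^2).
Setting this equal to 0.531 bar^-1 and taking the physical root (0 < X < 1) gives X = 0.699.

X = 0.699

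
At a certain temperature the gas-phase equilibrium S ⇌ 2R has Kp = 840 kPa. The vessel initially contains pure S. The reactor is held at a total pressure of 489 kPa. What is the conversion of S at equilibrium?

X = 0.548

Basis: 1 mol S initially; let X = conversion of S. Extent ξ = X.
At extent ξ: n_S = 1 − X; n_R = 2X.
n_T = Σnᵢ = 1 + X.
y_i = n_i/n_T, p_i = y_i·P. Kp = p_R^2 / (p_S).
Substituting and setting equal to 840 kPa gives a polynomial in X; the root in (0,1) is X = 0.548.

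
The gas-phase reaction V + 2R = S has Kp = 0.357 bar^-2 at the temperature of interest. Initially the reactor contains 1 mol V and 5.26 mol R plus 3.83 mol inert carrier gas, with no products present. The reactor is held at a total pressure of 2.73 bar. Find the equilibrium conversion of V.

X = 0.382

Basis: 1 mol V initially; let X = conversion of V. Extent ξ = X.
Mole table: n_V = 1 − X; n_R = 5.26 − 2X; n_S = X; n_I = 3.83 (inert).
Total moles n_T = 10.1 − 2X.
With p_i = (n_i/n_T)P, Kp = p_S / (p_V p_R^2).
Setting this equal to 0.357 bar^-2 and taking the physical root (0 < X < 1) gives X = 0.382.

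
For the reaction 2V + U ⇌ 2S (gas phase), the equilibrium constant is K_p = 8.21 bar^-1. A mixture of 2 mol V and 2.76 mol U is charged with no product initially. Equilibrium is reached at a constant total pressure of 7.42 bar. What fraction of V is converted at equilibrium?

X = 0.845

Basis: 2 mol V initially; let X = conversion of V. Extent ξ = X.
Moles: n_V = 2 − 2X; n_U = 2.76 − X; n_S = 2X.
n_T = Σnᵢ = 4.76 − X.
Mole fractions y_i = n_i/n_T; K_p = p_S^2 / (p_V^2 p_U) with p_i = y_i·P.
Equating to 8.21 bar^-1 and solving on 0 < X < 1: X = 0.845.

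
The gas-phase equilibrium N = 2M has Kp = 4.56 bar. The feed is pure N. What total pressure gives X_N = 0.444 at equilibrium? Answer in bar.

P = 4.64 bar

Basis: 1 mol N initially; let X = conversion of N. Extent ξ = X.
At extent ξ: n_N = 1 − X; n_M = 2X.
Total moles n_T = 1 + X.
Kp = p_M^2 / (p_N) with p_i = (n_i/n_T)·P.
At X = 0.444: the mole-fraction product g(X) = Π y_i^ν_i = 0.9822. Since Kp = g(X)·P^{1}, P = (Kp/g)^(1/1) = (4.56/0.9822)^(1/1) = 4.64 bar.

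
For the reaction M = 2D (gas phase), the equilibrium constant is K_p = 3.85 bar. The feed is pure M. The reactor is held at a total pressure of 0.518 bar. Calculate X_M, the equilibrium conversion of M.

Let X = conversion of M (basis 1 mol M); extent of reaction ξ = X.
Mole table: n_M = 1 − X; n_D = 2X.
Summing: n_T = 1 + X.
Mole fractions y_i = n_i/n_T; K_p = p_D^2 / (p_M) with p_i = y_i·P.
Substituting and setting equal to 3.85 bar gives a polynomial in X; the root in (0,1) is X = 0.806.

X = 0.806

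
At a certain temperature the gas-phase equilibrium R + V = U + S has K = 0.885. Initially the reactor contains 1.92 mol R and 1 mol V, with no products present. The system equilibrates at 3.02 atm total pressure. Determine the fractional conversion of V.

X = 0.639

Take 1 mol V as basis and let X be its fractional conversion, so ξ = X.
At extent ξ: n_R = 1.92 − X; n_V = 1 − X; n_U = X; n_S = X.
Total moles n_T = 2.92 (Δν = 0, constant).
y_i = n_i/n_T, p_i = y_i·P. K = p_U p_S / (p_R p_V).
Substituting and setting equal to 0.885 gives a polynomial in X; the root in (0,1) is X = 0.639.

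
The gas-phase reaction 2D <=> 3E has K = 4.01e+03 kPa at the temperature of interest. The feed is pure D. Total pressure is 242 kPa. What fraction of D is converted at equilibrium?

Take 1 mol D as basis and let X be its fractional conversion, so ξ = 0.5X.
Moles: n_D = 1 − X; n_E = 1.5X.
Total moles n_T = 1 + 0.5X.
With p_i = (n_i/n_T)P, K = p_E^3 / (p_D^2).
Setting this equal to 4.01e+03 kPa and taking the physical root (0 < X < 1) gives X = 0.750.

X = 0.750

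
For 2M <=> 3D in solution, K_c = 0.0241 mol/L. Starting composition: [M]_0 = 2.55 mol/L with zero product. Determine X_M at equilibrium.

X = 0.129

Let X = conversion of M; extent ξ = 2.55X/2 mol/L.
Concentrations: [M] = 2.55 − 2.55X; [D] = 3.82X.
K_c = [D]^3 / ([M]^2).
Equating to 0.0241 mol/L: the physical root is X = 0.129.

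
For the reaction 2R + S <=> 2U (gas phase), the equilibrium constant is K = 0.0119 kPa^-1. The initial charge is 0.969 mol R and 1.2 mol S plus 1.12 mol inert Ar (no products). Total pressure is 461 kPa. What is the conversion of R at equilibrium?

Let X = conversion of R (basis 0.969 mol R); extent of reaction ξ = 0.484X.
Species balance: n_R = 0.969 − 0.969X; n_S = 1.2 − 0.484X; n_U = 0.969X; n_I = 1.12 (inert).
n_T = Σnᵢ = 3.29 − 0.484X.
Mole fractions y_i = n_i/n_T; K = p_U^2 / (p_R^2 p_S) with p_i = y_i·P.
Equating to 0.0119 kPa^-1 and solving on 0 < X < 1: X = 0.565.

X = 0.565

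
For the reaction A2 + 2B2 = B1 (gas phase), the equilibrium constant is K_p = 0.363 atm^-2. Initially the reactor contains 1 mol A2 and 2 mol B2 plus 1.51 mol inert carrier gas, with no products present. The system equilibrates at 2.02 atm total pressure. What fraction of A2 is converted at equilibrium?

X = 0.186

Let X = conversion of A2 (basis 1 mol A2); extent of reaction ξ = X.
At extent ξ: n_A2 = 1 − X; n_B2 = 2 − 2X; n_B1 = X; n_I = 1.51 (inert).
Summing: n_T = 4.51 − 2X.
y_i = n_i/n_T, p_i = y_i·P. K_p = p_B1 / (p_A2 p_B2^2).
Setting this equal to 0.363 atm^-2 and taking the physical root (0 < X < 1) gives X = 0.186.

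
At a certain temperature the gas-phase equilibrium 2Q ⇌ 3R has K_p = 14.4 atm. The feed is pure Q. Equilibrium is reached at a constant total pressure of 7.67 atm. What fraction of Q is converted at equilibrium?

Basis: 1 mol Q initially; let X = conversion of Q. Extent ξ = 0.5X.
At extent ξ: n_Q = 1 − X; n_R = 1.5X.
Total moles n_T = 1 + 0.5X.
Mole fractions y_i = n_i/n_T; K_p = p_R^3 / (p_Q^2) with p_i = y_i·P.
This yields a degree-3 equation in X; solving on (0,1), X = 0.535.

X = 0.535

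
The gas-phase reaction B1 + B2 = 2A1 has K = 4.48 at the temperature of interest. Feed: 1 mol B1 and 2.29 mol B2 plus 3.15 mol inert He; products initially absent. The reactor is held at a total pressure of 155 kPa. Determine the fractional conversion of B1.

X = 0.713

Let X = conversion of B1 (basis 1 mol B1); extent of reaction ξ = X.
Moles: n_B1 = 1 − X; n_B2 = 2.29 − X; n_A1 = 2X; n_I = 3.15 (inert).
Total moles n_T = 6.44 (Δν = 0, constant).
With p_i = (n_i/n_T)P, K = p_A1^2 / (p_B1 p_B2).
Setting this equal to 4.48 and taking the physical root (0 < X < 1) gives X = 0.713.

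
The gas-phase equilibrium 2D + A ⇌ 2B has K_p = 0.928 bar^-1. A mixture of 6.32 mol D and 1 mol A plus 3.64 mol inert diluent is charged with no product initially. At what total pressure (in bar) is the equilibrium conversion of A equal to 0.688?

P = 2.75 bar

Let X = conversion of A (basis 1 mol A); extent of reaction ξ = X.
Mole table: n_D = 6.32 − 2X; n_A = 1 − X; n_B = 2X; n_I = 3.64 (inert).
Total moles n_T = 11 − X.
K_p = p_B^2 / (p_D^2 p_A) with p_i = (n_i/n_T)·P.
At X = 0.688: the mole-fraction product g(X) = Π y_i^ν_i = 2.55. Since K_p = g(X)·P^{-1}, P = (g/K_p)^(1/1) = (2.55/0.928)^(1/1) = 2.75 bar.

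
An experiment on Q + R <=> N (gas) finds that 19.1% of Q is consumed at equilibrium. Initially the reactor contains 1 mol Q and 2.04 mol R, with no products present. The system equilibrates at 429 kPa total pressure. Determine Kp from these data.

Basis: 1 mol Q initially; let X = conversion of Q. Extent ξ = X.
Species balance: n_Q = 1 − X; n_R = 2.04 − X; n_N = X.
Summing: n_T = 3.04 − X.
At X = 0.191: n_Q = 0.809, n_R = 1.85, n_N = 0.191, n_T = 2.85.
p_i = (n_i/n_T)·P. Kp = p_N / (p_Q p_R) = 0.000848 kPa^-1.

Kp = 0.000848 kPa^-1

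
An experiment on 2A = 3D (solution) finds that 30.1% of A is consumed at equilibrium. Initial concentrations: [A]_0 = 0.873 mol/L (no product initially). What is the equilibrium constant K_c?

K_c = 0.164 mol/L

Let X = conversion of A.
Concentrations: [A] = 0.873 − 0.873X; [D] = 1.31X.
At X = 0.301: [A] = 0.61, [D] = 0.394.
K_c = [D]^3 / ([A]^2) = 0.164 mol/L.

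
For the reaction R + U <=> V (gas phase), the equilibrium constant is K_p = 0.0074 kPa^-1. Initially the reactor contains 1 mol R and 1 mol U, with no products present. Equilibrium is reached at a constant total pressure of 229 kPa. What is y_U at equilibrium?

y_U = 0.379

Let X = conversion of R (basis 1 mol R); extent of reaction ξ = X.
Mole table: n_R = 1 − X; n_U = 1 − X; n_V = X.
Total moles n_T = 2 − X.
With p_i = (n_i/n_T)P, K_p = p_V / (p_R p_U).
Equating to 0.0074 kPa^-1 and solving on 0 < X < 1: X = 0.391.
Then n_U = 0.609, n_T = 1.61, so y_U = 0.379.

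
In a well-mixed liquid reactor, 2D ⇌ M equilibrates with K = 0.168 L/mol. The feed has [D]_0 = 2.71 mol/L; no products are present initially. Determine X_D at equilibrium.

Let X = conversion of D; extent ξ = 2.71X/2 mol/L.
Concentrations: [D] = 2.71 − 2.71X; [M] = 1.35X.
K = [M] / ([D]^2).
Equating to 0.168 L/mol: the physical root is X = 0.366.

X = 0.366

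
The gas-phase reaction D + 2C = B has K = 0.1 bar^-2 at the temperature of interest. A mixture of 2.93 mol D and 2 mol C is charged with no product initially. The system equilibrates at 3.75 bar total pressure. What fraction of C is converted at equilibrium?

Let X = conversion of C (basis 2 mol C); extent of reaction ξ = X.
At extent ξ: n_D = 2.93 − X; n_C = 2 − 2X; n_B = X.
Summing: n_T = 4.93 − 2X.
With p_i = (n_i/n_T)P, K = p_B / (p_D p_C^2).
Equating to 0.1 bar^-2 and solving on 0 < X < 1: X = 0.346.

X = 0.346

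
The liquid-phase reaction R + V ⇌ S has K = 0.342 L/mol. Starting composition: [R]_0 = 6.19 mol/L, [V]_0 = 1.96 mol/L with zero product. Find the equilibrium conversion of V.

X = 0.629

Let X = conversion of V; extent ξ = 1.96·X mol/L.
Concentrations: [R] = 6.19 − 1.96X; [V] = 1.96 − 1.96X; [S] = 1.96X.
K = [S] / ([R] [V]).
Equating to 0.342 L/mol: the physical root is X = 0.629.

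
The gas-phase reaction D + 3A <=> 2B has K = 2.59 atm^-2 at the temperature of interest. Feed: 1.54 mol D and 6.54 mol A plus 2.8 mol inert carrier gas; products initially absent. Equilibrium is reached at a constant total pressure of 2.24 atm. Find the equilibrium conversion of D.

Take 1.54 mol D as basis and let X be its fractional conversion, so ξ = 1.54X.
Mole table: n_D = 1.54 − 1.54X; n_A = 6.54 − 4.62X; n_B = 3.08X; n_I = 2.8 (inert).
Summing: n_T = 10.9 − 3.08X.
With p_i = (n_i/n_T)P, K = p_B^2 / (p_D p_A^3).
Setting this equal to 2.59 atm^-2 and taking the physical root (0 < X < 1) gives X = 0.648.

X = 0.648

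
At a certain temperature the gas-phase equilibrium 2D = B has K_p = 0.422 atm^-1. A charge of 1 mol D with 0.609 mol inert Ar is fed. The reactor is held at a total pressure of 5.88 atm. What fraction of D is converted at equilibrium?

X = 0.602

Let X = conversion of D (basis 1 mol D); extent of reaction ξ = 0.5X.
Mole table: n_D = 1 − X; n_B = 0.5X; n_I = 0.609 (inert).
Total moles n_T = 1.61 − 0.5X.
y_i = n_i/n_T, p_i = y_i·P. K_p = p_B / (p_D^2).
Substituting and setting equal to 0.422 atm^-1 gives a polynomial in X; the root in (0,1) is X = 0.602.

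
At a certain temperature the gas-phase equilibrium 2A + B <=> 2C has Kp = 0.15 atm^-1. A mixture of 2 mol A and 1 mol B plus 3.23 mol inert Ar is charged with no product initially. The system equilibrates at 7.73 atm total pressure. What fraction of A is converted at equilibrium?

X = 0.273

Take 2 mol A as basis and let X be its fractional conversion, so ξ = X.
At extent ξ: n_A = 2 − 2X; n_B = 1 − X; n_C = 2X; n_I = 3.23 (inert).
Total moles n_T = 6.23 − X.
y_i = n_i/n_T, p_i = y_i·P. Kp = p_C^2 / (p_A^2 p_B).
Setting this equal to 0.15 atm^-1 and taking the physical root (0 < X < 1) gives X = 0.273.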